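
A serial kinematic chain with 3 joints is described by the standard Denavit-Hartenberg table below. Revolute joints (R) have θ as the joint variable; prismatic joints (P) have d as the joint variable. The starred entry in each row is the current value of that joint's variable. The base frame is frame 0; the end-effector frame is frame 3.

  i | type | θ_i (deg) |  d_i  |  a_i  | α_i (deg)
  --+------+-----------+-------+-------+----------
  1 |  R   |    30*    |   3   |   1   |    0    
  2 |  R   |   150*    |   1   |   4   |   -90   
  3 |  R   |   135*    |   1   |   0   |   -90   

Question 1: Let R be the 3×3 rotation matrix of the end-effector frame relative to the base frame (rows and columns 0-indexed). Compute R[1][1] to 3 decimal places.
End-effector y-axis (col 1 of R) = (0.0000,1.0000,-0.0000)
R[1][1] = 1.0000

1.000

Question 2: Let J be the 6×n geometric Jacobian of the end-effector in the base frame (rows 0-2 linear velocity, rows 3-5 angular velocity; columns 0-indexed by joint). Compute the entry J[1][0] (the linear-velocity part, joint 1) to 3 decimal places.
-3.134

axis z_0 = ẑ; lever o_n−o_0 = (-3.1340,-0.5000,4.0000)
cross product → J_v[:, 0] = (0.5000,-3.1340,0.0000)
J_ω[:, 0] = z_0
entry J[1][0] = -3.1340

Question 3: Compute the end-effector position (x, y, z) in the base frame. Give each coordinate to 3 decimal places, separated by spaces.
-3.134 -0.500 4.000

after link 1: o_1 = (0.8660, 0.5000, 3.0000)
after link 2: o_2 = (-3.1340, 0.5000, 4.0000)
after link 3: o_3 = (-3.1340, -0.5000, 4.0000)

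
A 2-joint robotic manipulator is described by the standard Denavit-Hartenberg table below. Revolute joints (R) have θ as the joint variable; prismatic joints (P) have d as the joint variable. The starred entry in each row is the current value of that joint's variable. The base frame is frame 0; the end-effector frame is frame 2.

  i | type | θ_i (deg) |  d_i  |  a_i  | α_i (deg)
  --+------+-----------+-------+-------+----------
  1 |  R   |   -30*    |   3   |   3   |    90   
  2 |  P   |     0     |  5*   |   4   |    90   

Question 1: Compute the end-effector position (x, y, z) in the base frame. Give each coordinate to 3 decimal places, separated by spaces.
3.562 -7.830 3.000

after link 1: o_1 = (2.5981, -1.5000, 3.0000)
after link 2: o_2 = (3.5622, -7.8301, 3.0000)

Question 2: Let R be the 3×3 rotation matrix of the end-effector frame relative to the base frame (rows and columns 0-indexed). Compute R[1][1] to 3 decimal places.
-0.866

End-effector y-axis (col 1 of R) = (-0.5000,-0.8660,0.0000)
R[1][1] = -0.8660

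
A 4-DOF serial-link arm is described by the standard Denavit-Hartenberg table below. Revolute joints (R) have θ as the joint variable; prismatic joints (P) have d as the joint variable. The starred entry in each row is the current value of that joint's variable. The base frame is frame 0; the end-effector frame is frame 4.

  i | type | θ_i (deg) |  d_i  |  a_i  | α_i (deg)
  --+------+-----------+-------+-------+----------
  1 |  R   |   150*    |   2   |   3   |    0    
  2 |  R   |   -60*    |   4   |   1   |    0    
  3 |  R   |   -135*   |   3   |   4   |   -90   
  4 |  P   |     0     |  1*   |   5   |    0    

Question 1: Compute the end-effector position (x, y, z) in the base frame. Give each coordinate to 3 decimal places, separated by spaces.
4.473 -3.157 9.000

after link 1: o_1 = (-2.5981, 1.5000, 2.0000)
after link 2: o_2 = (-2.5981, 2.5000, 6.0000)
after link 3: o_3 = (0.2304, -0.3284, 9.0000)
after link 4: o_4 = (4.4730, -3.1569, 9.0000)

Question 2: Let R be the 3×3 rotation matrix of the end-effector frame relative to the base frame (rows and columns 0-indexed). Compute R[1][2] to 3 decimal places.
End-effector z-axis (col 2 of R) = (0.7071,0.7071,0.0000)
R[1][2] = 0.7071

0.707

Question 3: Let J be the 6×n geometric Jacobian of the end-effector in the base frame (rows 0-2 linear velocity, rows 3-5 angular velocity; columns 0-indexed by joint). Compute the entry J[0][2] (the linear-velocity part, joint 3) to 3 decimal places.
axis z_2 = (0.0000,0.0000,1.0000); lever o_n−o_2 = (7.0711,-5.6569,3.0000)
cross product → J_v[:, 2] = (5.6569,7.0711,-0.0000)
J_ω[:, 2] = z_2
entry J[0][2] = 5.6569

5.657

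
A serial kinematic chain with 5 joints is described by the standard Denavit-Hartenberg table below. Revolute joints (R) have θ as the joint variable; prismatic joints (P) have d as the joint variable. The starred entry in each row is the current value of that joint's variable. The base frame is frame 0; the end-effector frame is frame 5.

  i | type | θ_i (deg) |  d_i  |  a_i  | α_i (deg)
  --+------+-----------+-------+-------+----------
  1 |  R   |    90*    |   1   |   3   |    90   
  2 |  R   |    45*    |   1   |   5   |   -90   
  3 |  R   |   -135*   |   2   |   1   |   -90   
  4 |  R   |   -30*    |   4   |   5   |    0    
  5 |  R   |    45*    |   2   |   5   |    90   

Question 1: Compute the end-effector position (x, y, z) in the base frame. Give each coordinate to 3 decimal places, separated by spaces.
12.427 2.189 4.723

after link 1: o_1 = (0.0000, 3.0000, 1.0000)
after link 2: o_2 = (1.0000, 6.5355, 4.5355)
after link 3: o_3 = (1.7071, 4.6213, 5.4497)
after link 4: o_4 = (7.5974, 2.6885, 7.0525)
after link 5: o_5 = (12.4267, 2.1887, 4.7226)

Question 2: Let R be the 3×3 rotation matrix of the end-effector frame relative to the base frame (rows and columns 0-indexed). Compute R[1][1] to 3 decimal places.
0.500

End-effector y-axis (col 1 of R) = (0.7071,0.5000,0.5000)
R[1][1] = 0.5000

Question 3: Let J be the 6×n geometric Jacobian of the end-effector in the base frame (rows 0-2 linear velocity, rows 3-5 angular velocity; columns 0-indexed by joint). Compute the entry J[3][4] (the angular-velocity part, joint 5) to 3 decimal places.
axis z_4 = (0.7071,0.5000,0.5000); lever o_n−o_4 = (4.8293,-0.4998,-2.3299)
cross product → J_v[:, 4] = (-0.9151,4.0621,-2.7680)
J_ω[:, 4] = z_4
entry J[3][4] = 0.7071

0.707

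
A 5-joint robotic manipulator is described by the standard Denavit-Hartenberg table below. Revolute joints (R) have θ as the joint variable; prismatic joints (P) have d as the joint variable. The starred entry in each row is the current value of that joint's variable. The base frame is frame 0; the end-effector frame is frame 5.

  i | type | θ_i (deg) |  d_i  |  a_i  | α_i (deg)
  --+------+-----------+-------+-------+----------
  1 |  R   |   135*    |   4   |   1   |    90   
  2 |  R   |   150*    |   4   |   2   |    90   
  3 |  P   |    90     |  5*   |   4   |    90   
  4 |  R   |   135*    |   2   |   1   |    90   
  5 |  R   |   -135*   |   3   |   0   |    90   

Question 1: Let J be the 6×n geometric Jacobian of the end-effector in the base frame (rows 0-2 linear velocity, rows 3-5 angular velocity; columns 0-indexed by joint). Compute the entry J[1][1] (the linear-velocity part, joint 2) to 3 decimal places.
axis z_1 = (0.7071,0.7071,0.0000); lever o_n−o_1 = (6.3386,6.9751,8.7796)
cross product → J_v[:, 1] = (6.2081,-6.2081,0.4501)
J_ω[:, 1] = z_1
entry J[1][1] = -6.2081

-6.208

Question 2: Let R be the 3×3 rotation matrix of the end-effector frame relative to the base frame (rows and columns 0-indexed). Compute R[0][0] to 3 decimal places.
0.097

End-effector x-axis (col 0 of R) = (0.0973,0.6098,-0.7866)
R[0][0] = 0.0973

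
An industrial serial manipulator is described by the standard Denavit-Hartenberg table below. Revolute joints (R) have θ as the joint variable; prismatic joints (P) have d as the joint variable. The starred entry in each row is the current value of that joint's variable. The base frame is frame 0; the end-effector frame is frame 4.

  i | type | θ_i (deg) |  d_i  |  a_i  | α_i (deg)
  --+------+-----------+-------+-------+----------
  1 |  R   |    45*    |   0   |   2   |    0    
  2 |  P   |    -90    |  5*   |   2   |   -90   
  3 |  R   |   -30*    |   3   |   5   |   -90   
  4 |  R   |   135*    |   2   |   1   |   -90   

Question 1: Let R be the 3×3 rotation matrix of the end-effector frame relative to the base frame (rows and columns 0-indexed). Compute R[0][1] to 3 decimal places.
End-effector y-axis (col 1 of R) = (-0.3536,0.3536,0.8660)
R[0][1] = -0.3536

-0.354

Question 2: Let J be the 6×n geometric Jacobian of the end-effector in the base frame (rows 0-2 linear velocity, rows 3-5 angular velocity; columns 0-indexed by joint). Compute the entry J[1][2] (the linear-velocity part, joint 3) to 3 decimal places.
-0.293

axis z_2 = (0.7071,0.7071,0.0000); lever o_n−o_2 = (4.9573,-1.7146,0.4144)
cross product → J_v[:, 2] = (0.2930,-0.2930,-4.7178)
J_ω[:, 2] = z_2
entry J[1][2] = -0.2930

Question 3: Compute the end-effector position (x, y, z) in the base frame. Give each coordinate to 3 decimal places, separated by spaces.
7.786 -1.715 5.414

after link 1: o_1 = (1.4142, 1.4142, 0.0000)
after link 2: o_2 = (2.8284, -0.0000, 5.0000)
after link 3: o_3 = (8.0116, -0.9405, 7.5000)
after link 4: o_4 = (7.7857, -1.7146, 5.4144)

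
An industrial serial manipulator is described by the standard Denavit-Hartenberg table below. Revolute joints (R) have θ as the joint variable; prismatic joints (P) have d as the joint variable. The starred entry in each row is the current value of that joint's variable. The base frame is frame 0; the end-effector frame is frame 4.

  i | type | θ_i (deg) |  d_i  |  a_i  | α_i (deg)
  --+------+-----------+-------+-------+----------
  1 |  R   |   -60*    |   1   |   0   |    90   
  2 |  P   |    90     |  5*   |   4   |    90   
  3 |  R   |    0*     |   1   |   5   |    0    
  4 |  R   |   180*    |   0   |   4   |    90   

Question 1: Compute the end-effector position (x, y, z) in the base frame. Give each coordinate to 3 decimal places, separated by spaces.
-3.830 -3.366 6.000

after link 1: o_1 = (0.0000, 0.0000, 1.0000)
after link 2: o_2 = (-4.3301, -2.5000, 5.0000)
after link 3: o_3 = (-3.8301, -3.3660, 10.0000)
after link 4: o_4 = (-3.8301, -3.3660, 6.0000)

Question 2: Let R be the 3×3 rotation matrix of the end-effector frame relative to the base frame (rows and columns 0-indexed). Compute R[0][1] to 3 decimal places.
0.500

End-effector y-axis (col 1 of R) = (0.5000,-0.8660,-0.0000)
R[0][1] = 0.5000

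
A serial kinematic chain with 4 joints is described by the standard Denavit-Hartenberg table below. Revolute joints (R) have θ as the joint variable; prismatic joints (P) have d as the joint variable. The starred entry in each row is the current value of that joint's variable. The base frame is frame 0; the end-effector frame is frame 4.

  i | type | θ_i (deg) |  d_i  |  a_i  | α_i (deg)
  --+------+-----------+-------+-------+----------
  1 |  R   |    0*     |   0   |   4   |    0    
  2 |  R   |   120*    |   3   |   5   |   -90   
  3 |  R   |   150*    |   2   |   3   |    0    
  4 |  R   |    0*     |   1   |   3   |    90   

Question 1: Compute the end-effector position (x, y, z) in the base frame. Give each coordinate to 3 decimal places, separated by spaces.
after link 1: o_1 = (4.0000, 0.0000, 0.0000)
after link 2: o_2 = (1.5000, 4.3301, 3.0000)
after link 3: o_3 = (1.0670, 1.0801, 1.5000)
after link 4: o_4 = (1.5000, -1.6699, 0.0000)

1.500 -1.670 0.000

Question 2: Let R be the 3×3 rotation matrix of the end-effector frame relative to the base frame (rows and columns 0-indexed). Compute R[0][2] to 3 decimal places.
-0.250

End-effector z-axis (col 2 of R) = (-0.2500,0.4330,-0.8660)
R[0][2] = -0.2500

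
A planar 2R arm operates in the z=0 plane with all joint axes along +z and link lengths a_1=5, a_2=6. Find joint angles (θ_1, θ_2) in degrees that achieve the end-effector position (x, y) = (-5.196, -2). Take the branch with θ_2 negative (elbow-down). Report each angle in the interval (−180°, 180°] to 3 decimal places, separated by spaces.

cos θ_2 = (30.9984−5²−6²)/(2·5·6) = -0.5000; θ_2 = -120.0017° (elbow-down)
β = atan2(-2.0000,-5.1960) = -158.9477°; ψ = atan2(-5.1961,1.9998) = -68.9495°
θ_1 = β − ψ = -89.9983°

-89.998 -120.002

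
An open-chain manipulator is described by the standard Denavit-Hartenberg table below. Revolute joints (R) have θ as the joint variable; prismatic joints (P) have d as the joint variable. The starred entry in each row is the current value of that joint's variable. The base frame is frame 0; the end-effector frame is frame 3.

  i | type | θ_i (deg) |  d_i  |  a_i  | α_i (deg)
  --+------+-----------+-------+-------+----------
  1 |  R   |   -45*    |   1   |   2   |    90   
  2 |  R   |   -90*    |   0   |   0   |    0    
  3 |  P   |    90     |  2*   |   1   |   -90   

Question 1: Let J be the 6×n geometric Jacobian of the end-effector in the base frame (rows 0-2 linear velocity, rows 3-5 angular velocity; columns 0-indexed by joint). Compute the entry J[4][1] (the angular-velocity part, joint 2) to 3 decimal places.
-0.707

axis z_1 = (-0.7071,-0.7071,0.0000); lever o_n−o_1 = (-0.7071,-2.1213,0.0000)
cross product → J_v[:, 1] = (-0.0000,0.0000,1.0000)
J_ω[:, 1] = z_1
entry J[4][1] = -0.7071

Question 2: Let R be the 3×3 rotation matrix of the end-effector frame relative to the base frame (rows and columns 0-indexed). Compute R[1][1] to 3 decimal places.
0.707

End-effector y-axis (col 1 of R) = (0.7071,0.7071,0.0000)
R[1][1] = 0.7071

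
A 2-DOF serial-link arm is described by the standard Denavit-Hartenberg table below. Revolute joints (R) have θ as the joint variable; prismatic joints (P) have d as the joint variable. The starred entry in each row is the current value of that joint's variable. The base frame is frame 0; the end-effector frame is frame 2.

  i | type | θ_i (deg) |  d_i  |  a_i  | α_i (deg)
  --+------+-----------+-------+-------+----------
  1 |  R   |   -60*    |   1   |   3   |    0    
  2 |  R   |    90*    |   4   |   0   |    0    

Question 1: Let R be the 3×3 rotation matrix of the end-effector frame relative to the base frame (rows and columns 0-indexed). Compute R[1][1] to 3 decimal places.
End-effector y-axis (col 1 of R) = (-0.5000,0.8660,0.0000)
R[1][1] = 0.8660

0.866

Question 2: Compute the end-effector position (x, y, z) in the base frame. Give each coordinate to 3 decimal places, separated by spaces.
after link 1: o_1 = (1.5000, -2.5981, 1.0000)
after link 2: o_2 = (1.5000, -2.5981, 5.0000)

1.500 -2.598 5.000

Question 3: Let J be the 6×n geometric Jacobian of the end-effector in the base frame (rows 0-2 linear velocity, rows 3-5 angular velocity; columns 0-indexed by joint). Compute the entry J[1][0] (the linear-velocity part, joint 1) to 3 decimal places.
1.500

axis z_0 = ẑ; lever o_n−o_0 = (1.5000,-2.5981,5.0000)
cross product → J_v[:, 0] = (2.5981,1.5000,-0.0000)
J_ω[:, 0] = z_0
entry J[1][0] = 1.5000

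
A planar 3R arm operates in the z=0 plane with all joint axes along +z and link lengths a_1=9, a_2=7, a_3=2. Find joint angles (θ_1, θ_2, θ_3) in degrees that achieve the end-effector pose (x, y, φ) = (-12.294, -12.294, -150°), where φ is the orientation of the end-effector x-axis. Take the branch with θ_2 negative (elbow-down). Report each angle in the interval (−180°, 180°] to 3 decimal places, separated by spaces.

wrist centre = target − a_3·(cos φ, sin φ) = (-10.5619, -11.2940)
cos θ_2 = (239.1092−9²−7²)/(2·9·7) = 0.8659; θ_2 = -30.0091° (elbow-down)
β = atan2(-11.2940,-10.5619) = -133.0816°; ψ = atan2(-3.5010,15.0616) = -13.0856°
θ_1 = β − ψ = -119.9960°
θ_3 = φ − θ_1 − θ_2 = 0.0051° (wrapped to (-180°,180°])

-119.996 -30.009 0.005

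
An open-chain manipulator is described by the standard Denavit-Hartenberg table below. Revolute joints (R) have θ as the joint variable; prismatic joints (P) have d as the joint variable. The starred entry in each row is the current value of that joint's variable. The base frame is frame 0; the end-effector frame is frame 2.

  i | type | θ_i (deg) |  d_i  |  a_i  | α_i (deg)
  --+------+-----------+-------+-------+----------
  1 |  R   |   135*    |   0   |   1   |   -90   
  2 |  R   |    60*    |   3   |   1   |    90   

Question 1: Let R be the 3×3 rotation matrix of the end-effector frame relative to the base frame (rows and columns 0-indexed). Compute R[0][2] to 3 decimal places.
End-effector z-axis (col 2 of R) = (-0.6124,0.6124,0.5000)
R[0][2] = -0.6124

-0.612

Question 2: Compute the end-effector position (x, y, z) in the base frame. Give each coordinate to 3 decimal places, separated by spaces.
after link 1: o_1 = (-0.7071, 0.7071, 0.0000)
after link 2: o_2 = (-3.1820, -1.0607, -0.8660)

-3.182 -1.061 -0.866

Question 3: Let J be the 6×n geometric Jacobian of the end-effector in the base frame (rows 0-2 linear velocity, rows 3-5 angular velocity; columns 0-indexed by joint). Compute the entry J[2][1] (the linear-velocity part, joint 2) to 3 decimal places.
axis z_1 = (-0.7071,-0.7071,0.0000); lever o_n−o_1 = (-2.4749,-1.7678,-0.8660)
cross product → J_v[:, 1] = (0.6124,-0.6124,-0.5000)
J_ω[:, 1] = z_1
entry J[2][1] = -0.5000

-0.500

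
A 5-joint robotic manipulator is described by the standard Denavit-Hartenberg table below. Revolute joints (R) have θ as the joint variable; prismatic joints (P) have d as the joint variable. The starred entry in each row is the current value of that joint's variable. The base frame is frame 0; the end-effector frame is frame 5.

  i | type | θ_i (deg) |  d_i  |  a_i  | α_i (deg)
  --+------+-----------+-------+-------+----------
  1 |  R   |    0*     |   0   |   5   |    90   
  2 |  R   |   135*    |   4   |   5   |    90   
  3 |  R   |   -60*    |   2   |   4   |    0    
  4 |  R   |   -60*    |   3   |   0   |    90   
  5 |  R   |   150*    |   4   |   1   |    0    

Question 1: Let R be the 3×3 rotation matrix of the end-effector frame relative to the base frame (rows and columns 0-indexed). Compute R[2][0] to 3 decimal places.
0.660

End-effector x-axis (col 0 of R) = (0.0474,-0.7500,0.6597)
R[2][0] = 0.6597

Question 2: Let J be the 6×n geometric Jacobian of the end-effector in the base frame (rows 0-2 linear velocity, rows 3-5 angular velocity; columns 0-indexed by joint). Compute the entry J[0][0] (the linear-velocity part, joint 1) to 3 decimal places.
3.286

axis z_0 = ẑ; lever o_n−o_0 = (6.0826,-3.2859,6.6955)
cross product → J_v[:, 0] = (3.2859,6.0826,-0.0000)
J_ω[:, 0] = z_0
entry J[0][0] = 3.2859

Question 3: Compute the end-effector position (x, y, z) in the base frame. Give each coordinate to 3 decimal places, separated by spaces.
after link 1: o_1 = (5.0000, 0.0000, 0.0000)
after link 2: o_2 = (1.4645, -4.0000, 3.5355)
after link 3: o_3 = (1.4645, -0.5359, 6.3640)
after link 4: o_4 = (3.5858, -0.5359, 8.4853)
after link 5: o_5 = (6.0826, -3.2859, 6.6955)

6.083 -3.286 6.696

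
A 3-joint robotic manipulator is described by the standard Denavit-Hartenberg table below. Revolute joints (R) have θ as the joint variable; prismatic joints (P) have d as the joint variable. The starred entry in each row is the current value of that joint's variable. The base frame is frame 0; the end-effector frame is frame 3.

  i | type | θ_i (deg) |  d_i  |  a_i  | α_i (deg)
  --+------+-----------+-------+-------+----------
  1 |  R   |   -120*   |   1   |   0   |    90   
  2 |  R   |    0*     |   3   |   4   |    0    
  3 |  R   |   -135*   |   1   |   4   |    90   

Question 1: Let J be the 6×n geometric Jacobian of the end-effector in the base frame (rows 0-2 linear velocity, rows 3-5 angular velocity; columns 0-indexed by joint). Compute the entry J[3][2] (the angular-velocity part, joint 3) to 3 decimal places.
-0.866

axis z_2 = (-0.8660,0.5000,0.0000); lever o_n−o_2 = (0.5482,2.9495,-2.8284)
cross product → J_v[:, 2] = (-1.4142,-2.4495,-2.8284)
J_ω[:, 2] = z_2
entry J[3][2] = -0.8660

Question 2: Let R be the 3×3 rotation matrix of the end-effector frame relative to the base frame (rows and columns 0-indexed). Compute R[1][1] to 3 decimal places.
End-effector y-axis (col 1 of R) = (-0.8660,0.5000,0.0000)
R[1][1] = 0.5000

0.500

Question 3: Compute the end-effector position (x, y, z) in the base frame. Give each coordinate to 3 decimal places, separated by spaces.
-4.050 0.985 -1.828

after link 1: o_1 = (0.0000, 0.0000, 1.0000)
after link 2: o_2 = (-4.5981, -1.9641, 1.0000)
after link 3: o_3 = (-4.0499, 0.9854, -1.8284)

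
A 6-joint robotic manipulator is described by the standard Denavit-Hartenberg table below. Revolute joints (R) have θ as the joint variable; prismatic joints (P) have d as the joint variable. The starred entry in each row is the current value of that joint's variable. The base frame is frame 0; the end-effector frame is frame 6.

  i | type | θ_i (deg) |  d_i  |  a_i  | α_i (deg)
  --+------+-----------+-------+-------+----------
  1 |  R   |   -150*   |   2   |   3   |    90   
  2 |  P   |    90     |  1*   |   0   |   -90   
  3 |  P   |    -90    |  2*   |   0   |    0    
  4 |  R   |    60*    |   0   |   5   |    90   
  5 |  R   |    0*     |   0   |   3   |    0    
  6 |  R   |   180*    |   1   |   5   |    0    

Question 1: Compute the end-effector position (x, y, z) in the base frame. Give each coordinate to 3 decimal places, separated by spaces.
after link 1: o_1 = (-2.5981, -1.5000, 2.0000)
after link 2: o_2 = (-3.0981, -0.6340, 2.0000)
after link 3: o_3 = (-1.3660, 0.3660, 2.0000)
after link 4: o_4 = (-2.6160, 2.5311, 6.3301)
after link 5: o_5 = (-3.3660, 3.8301, 8.9282)
after link 6: o_6 = (-2.5490, 2.4151, 4.0981)

-2.549 2.415 4.098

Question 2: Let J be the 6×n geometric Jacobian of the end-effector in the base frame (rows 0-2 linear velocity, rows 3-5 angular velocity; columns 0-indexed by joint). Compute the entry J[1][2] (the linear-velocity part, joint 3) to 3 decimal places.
0.500

prismatic axis z_2 = (0.8660,0.5000,0.0000)
J_v[:, 2] = z_2; J_ω[:, 2] = (0,0,0)
entry J[1][2] = 0.5000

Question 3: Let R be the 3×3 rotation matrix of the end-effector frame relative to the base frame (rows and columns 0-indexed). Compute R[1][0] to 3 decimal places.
-0.433

End-effector x-axis (col 0 of R) = (0.2500,-0.4330,-0.8660)
R[1][0] = -0.4330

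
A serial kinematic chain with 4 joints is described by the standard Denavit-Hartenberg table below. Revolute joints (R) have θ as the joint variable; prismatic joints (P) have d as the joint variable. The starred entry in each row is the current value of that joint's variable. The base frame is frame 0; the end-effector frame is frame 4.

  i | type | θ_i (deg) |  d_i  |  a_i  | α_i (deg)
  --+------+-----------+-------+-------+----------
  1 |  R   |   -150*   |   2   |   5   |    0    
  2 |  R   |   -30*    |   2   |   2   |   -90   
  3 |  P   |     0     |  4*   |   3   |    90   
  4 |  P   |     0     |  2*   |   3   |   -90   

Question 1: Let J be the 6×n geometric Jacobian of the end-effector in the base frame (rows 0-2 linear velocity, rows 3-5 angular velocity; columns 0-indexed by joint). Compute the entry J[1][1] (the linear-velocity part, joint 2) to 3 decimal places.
-8.000

axis z_1 = (0.0000,0.0000,1.0000); lever o_n−o_1 = (-8.0000,-4.0000,4.0000)
cross product → J_v[:, 1] = (4.0000,-8.0000,0.0000)
J_ω[:, 1] = z_1
entry J[1][1] = -8.0000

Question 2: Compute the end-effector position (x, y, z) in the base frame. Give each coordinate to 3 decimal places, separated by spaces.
-12.330 -6.500 6.000

after link 1: o_1 = (-4.3301, -2.5000, 2.0000)
after link 2: o_2 = (-6.3301, -2.5000, 4.0000)
after link 3: o_3 = (-9.3301, -6.5000, 4.0000)
after link 4: o_4 = (-12.3301, -6.5000, 6.0000)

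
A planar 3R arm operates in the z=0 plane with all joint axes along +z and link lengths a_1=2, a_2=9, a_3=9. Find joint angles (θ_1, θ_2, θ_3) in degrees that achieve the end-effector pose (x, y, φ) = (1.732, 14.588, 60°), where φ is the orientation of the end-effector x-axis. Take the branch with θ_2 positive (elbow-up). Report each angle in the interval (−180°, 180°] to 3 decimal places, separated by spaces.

-30.021 150.019 -59.998

wrist centre = target − a_3·(cos φ, sin φ) = (-2.7680, 6.7938)
cos θ_2 = (53.8172−2²−9²)/(2·2·9) = -0.8662; θ_2 = 150.0189° (elbow-up)
β = atan2(6.7938,-2.7680) = 112.1676°; ψ = atan2(4.4974,-5.7957) = 142.1888°
θ_1 = β − ψ = -30.0212°
θ_3 = φ − θ_1 − θ_2 = -59.9976° (wrapped to (-180°,180°])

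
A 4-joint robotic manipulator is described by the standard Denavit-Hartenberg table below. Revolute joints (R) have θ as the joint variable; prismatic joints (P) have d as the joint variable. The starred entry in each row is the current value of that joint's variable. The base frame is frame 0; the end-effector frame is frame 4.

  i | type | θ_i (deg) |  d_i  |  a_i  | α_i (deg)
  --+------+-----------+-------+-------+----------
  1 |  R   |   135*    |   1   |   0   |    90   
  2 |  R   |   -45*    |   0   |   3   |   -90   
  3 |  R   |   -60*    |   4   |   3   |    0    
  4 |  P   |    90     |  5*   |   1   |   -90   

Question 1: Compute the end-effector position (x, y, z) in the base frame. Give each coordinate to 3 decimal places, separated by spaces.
-5.699 8.667 3.570

after link 1: o_1 = (0.0000, 0.0000, 1.0000)
after link 2: o_2 = (-1.5000, 1.5000, -1.1213)
after link 3: o_3 = (-2.4129, 6.0871, 0.6464)
after link 4: o_4 = (-5.6994, 8.6666, 3.5696)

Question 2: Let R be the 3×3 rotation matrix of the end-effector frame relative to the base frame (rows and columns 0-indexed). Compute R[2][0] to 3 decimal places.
End-effector x-axis (col 0 of R) = (-0.7866,0.0795,-0.6124)
R[2][0] = -0.6124

-0.612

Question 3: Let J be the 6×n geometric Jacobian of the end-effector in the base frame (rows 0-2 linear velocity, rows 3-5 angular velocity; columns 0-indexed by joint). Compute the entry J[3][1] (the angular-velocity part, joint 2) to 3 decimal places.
0.707

axis z_1 = (0.7071,0.7071,0.0000); lever o_n−o_1 = (-5.6994,8.6666,2.5696)
cross product → J_v[:, 1] = (1.8170,-1.8170,10.1583)
J_ω[:, 1] = z_1
entry J[3][1] = 0.7071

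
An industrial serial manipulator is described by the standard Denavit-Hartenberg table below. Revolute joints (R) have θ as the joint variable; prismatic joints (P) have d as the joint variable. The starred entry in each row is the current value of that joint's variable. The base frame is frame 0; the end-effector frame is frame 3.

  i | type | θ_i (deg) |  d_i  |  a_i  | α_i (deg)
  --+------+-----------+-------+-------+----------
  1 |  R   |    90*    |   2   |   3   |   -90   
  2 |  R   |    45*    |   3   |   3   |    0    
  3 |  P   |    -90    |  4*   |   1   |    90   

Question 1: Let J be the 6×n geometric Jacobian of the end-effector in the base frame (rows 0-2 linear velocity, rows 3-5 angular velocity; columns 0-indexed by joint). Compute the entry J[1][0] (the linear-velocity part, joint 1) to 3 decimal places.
-7.000

axis z_0 = ẑ; lever o_n−o_0 = (-7.0000,5.8284,0.5858)
cross product → J_v[:, 0] = (-5.8284,-7.0000,0.0000)
J_ω[:, 0] = z_0
entry J[1][0] = -7.0000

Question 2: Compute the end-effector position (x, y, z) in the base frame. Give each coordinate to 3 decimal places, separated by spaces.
-7.000 5.828 0.586

after link 1: o_1 = (0.0000, 3.0000, 2.0000)
after link 2: o_2 = (-3.0000, 5.1213, -0.1213)
after link 3: o_3 = (-7.0000, 5.8284, 0.5858)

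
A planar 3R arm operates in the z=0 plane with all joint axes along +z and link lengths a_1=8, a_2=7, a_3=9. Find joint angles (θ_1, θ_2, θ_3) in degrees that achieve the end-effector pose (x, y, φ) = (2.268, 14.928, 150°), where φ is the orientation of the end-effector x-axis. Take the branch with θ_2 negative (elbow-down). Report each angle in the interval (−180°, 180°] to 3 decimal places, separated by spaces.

60.001 -30.003 120.002

wrist centre = target − a_3·(cos φ, sin φ) = (10.0622, 10.4280)
cos θ_2 = (209.9916−8²−7²)/(2·8·7) = 0.8660; θ_2 = -30.0033° (elbow-down)
β = atan2(10.4280,10.0622) = 46.0227°; ψ = atan2(-3.5003,14.0620) = -13.9781°
θ_1 = β − ψ = 60.0008°
θ_3 = φ − θ_1 − θ_2 = 120.0025° (wrapped to (-180°,180°])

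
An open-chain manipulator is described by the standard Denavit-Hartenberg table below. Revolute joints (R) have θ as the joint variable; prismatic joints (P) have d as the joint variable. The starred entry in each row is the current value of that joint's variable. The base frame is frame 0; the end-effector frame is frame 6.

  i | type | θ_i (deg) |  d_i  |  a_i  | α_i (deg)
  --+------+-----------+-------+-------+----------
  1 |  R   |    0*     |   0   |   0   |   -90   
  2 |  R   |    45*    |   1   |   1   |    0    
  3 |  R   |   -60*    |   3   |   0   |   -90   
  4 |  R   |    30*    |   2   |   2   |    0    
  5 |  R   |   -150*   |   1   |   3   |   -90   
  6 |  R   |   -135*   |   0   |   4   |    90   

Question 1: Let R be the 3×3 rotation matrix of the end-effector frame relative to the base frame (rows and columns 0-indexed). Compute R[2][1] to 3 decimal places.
End-effector y-axis (col 1 of R) = (0.8365,0.5000,0.2241)
R[2][1] = 0.2241

0.224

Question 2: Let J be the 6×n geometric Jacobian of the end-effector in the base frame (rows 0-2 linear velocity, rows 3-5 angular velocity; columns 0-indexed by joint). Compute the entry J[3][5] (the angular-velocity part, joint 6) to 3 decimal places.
0.837

axis z_5 = (0.8365,0.5000,0.2241); lever o_n−o_5 = (2.0981,-2.4495,-2.3660)
cross product → J_v[:, 5] = (-0.6340,2.4495,-3.0981)
J_ω[:, 5] = z_5
entry J[3][5] = 0.8365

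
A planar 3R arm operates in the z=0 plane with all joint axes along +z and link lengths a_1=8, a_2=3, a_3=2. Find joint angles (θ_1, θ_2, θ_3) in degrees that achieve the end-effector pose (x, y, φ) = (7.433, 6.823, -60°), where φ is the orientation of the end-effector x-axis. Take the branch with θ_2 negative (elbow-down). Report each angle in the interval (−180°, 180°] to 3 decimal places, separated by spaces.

wrist centre = target − a_3·(cos φ, sin φ) = (6.4330, 8.5551)
cos θ_2 = (114.5724−8²−3²)/(2·8·3) = 0.8661; θ_2 = -29.9924° (elbow-down)
β = atan2(8.5551,6.4330) = 53.0585°; ψ = atan2(-1.4997,10.5983) = -8.0539°
θ_1 = β − ψ = 61.1124°
θ_3 = φ − θ_1 − θ_2 = -91.1200° (wrapped to (-180°,180°])

61.112 -29.992 -91.120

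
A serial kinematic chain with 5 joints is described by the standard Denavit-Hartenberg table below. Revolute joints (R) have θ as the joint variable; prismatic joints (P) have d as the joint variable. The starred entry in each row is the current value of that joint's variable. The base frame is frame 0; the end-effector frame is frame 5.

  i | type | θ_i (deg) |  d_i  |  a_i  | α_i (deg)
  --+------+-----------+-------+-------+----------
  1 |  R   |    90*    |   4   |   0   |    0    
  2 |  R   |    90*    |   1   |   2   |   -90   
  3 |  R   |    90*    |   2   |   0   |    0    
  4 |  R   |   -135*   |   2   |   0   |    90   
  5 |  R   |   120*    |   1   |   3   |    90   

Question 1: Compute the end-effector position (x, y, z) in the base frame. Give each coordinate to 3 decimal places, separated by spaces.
-0.232 -6.598 4.646

after link 1: o_1 = (0.0000, 0.0000, 4.0000)
after link 2: o_2 = (-2.0000, 0.0000, 5.0000)
after link 3: o_3 = (-2.0000, -2.0000, 5.0000)
after link 4: o_4 = (-2.0000, -4.0000, 5.0000)
after link 5: o_5 = (-0.2322, -6.5981, 4.6464)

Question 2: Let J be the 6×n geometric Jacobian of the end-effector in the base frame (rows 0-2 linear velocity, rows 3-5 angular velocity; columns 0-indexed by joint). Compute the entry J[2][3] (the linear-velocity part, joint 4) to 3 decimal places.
1.768

axis z_3 = (-0.0000,-1.0000,0.0000); lever o_n−o_3 = (1.7678,-4.5981,-0.3536)
cross product → J_v[:, 3] = (0.3536,0.0000,1.7678)
J_ω[:, 3] = z_3
entry J[2][3] = 1.7678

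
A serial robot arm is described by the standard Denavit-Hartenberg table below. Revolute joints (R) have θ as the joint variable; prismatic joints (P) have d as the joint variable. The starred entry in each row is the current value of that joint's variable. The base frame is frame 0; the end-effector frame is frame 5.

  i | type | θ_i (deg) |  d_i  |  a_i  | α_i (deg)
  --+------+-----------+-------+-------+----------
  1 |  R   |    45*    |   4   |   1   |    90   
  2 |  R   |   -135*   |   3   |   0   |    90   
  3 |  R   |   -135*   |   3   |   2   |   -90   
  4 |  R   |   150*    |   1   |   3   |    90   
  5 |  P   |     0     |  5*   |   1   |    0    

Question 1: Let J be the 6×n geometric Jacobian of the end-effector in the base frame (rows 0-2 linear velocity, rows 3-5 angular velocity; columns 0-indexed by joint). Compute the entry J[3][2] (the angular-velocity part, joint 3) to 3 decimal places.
-0.500

axis z_2 = (-0.5000,-0.5000,0.7071); lever o_n−o_2 = (0.6598,2.6957,-2.3368)
cross product → J_v[:, 2] = (-0.7377,-0.7018,-1.0179)
J_ω[:, 2] = z_2
entry J[3][2] = -0.5000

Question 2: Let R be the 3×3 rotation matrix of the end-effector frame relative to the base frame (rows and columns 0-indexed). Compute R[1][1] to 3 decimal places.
0.146

End-effector y-axis (col 1 of R) = (-0.8536,0.1464,-0.5000)
R[1][1] = 0.1464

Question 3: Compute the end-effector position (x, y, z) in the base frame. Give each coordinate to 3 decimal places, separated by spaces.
after link 1: o_1 = (0.7071, 0.7071, 4.0000)
after link 2: o_2 = (2.8284, -1.4142, 4.0000)
after link 3: o_3 = (1.0355, -1.2071, 7.1213)
after link 4: o_4 = (1.3125, -2.5283, 4.2616)
after link 5: o_5 = (3.4882, 1.2815, 1.6632)

3.488 1.281 1.663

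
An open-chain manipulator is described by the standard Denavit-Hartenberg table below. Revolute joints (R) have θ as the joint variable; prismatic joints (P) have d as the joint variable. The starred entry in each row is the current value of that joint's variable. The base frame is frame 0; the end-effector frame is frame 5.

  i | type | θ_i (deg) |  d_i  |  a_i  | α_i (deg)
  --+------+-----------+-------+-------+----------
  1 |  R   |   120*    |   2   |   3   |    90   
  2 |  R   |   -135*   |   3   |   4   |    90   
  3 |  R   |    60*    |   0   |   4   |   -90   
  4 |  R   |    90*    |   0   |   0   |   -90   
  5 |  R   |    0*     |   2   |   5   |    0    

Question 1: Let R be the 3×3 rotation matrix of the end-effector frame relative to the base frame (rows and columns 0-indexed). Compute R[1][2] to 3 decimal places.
End-effector z-axis (col 2 of R) = (-0.9268,-0.1268,0.3536)
R[1][2] = -0.1268

-0.127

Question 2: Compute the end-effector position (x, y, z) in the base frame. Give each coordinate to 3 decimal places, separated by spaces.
2.598 4.964 -5.071

after link 1: o_1 = (-1.5000, 2.5981, 2.0000)
after link 2: o_2 = (2.5123, 1.6486, -0.8284)
after link 3: o_3 = (6.2194, 2.1559, -2.2426)
after link 4: o_4 = (6.2194, 2.1559, -2.2426)
after link 5: o_5 = (2.5981, 4.9641, -5.0711)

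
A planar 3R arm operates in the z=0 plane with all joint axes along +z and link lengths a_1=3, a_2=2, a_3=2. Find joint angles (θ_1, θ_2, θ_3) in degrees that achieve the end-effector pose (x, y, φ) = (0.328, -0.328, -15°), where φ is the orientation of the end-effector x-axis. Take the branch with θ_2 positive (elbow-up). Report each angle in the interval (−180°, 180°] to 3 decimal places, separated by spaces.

134.992 149.994 60.014

wrist centre = target − a_3·(cos φ, sin φ) = (-1.6039, 0.1896)
cos θ_2 = (2.6083−3²−2²)/(2·3·2) = -0.8660; θ_2 = 149.9942° (elbow-up)
β = atan2(0.1896,-1.6039) = 173.2567°; ψ = atan2(1.0002,1.2681) = 38.2646°
θ_1 = β − ψ = 134.9921°
θ_3 = φ − θ_1 − θ_2 = 60.0137° (wrapped to (-180°,180°])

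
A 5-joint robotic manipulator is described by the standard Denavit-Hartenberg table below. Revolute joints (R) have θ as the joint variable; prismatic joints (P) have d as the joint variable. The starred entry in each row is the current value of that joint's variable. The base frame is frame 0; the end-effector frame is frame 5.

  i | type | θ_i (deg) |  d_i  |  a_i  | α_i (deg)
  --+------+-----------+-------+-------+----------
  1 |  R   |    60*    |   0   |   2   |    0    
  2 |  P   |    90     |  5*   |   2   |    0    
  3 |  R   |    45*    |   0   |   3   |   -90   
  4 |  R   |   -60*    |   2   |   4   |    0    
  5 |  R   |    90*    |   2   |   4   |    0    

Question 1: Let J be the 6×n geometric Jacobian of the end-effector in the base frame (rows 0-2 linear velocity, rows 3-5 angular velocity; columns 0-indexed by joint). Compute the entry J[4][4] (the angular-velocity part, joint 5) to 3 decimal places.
-0.966

axis z_4 = (0.2588,-0.9659,0.0000); lever o_n−o_4 = (-2.8284,-2.8284,-2.0000)
cross product → J_v[:, 4] = (1.9319,0.5176,-3.4641)
J_ω[:, 4] = z_4
entry J[4][4] = -0.9659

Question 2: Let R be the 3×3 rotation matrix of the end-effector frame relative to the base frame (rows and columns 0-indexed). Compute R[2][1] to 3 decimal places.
-0.866

End-effector y-axis (col 1 of R) = (0.4830,0.1294,-0.8660)
R[2][1] = -0.8660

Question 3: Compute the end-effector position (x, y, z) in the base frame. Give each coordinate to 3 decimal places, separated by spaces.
after link 1: o_1 = (1.0000, 1.7321, 0.0000)
after link 2: o_2 = (-0.7321, 2.7321, 5.0000)
after link 3: o_3 = (-3.6298, 1.9556, 5.0000)
after link 4: o_4 = (-5.0440, -0.4939, 8.4641)
after link 5: o_5 = (-7.8725, -3.3223, 6.4641)

-7.872 -3.322 6.464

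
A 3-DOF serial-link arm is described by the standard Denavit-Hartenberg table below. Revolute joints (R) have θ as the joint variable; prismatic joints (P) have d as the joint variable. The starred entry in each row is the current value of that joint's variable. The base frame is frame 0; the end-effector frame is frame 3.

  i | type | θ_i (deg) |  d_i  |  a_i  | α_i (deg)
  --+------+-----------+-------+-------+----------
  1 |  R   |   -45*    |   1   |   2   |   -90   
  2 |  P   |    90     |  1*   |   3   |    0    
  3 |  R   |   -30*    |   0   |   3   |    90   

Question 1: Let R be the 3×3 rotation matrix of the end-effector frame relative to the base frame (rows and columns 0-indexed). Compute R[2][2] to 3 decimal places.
0.500

End-effector z-axis (col 2 of R) = (0.6124,-0.6124,0.5000)
R[2][2] = 0.5000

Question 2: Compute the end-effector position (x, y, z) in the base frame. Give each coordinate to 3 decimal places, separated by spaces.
3.182 -1.768 -4.598

after link 1: o_1 = (1.4142, -1.4142, 1.0000)
after link 2: o_2 = (2.1213, -0.7071, -2.0000)
after link 3: o_3 = (3.1820, -1.7678, -4.5981)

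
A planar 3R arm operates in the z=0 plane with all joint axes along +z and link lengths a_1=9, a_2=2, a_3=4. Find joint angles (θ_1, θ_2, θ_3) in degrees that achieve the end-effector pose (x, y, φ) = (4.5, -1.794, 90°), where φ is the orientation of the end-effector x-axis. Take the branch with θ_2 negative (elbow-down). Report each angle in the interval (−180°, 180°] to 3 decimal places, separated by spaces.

wrist centre = target − a_3·(cos φ, sin φ) = (4.5000, -5.7940)
cos θ_2 = (53.8204−9²−2²)/(2·9·2) = -0.8661; θ_2 = -150.0084° (elbow-down)
β = atan2(-5.7940,4.5000) = -52.1647°; ψ = atan2(-0.9997,7.2678) = -7.8323°
θ_1 = β − ψ = -44.3324°
θ_3 = φ − θ_1 − θ_2 = -75.6592° (wrapped to (-180°,180°])

-44.332 -150.008 -75.659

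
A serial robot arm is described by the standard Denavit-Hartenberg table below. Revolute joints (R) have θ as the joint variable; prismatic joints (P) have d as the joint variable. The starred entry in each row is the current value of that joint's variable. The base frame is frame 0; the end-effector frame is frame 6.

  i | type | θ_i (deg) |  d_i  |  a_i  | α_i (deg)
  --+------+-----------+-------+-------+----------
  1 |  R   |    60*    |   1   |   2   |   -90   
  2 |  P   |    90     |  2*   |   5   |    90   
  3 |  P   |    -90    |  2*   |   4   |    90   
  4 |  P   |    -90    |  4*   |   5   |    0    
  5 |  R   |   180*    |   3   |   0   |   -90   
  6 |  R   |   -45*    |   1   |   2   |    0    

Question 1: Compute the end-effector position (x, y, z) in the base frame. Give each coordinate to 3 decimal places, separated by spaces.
after link 1: o_1 = (1.0000, 1.7321, 1.0000)
after link 2: o_2 = (-0.7321, 2.7321, -4.0000)
after link 3: o_3 = (3.7321, 2.4641, -4.0000)
after link 4: o_4 = (1.2321, -1.8660, -0.0000)
after link 5: o_5 = (1.2321, -1.8660, 3.0000)
after link 6: o_6 = (1.0731, -0.1413, 4.4142)

1.073 -0.141 4.414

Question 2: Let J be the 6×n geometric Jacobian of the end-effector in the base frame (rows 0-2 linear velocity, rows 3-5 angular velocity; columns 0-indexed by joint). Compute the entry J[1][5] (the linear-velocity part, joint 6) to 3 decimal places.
axis z_5 = (-0.8660,0.5000,0.0000); lever o_n−o_5 = (-0.1589,1.7247,1.4142)
cross product → J_v[:, 5] = (0.7071,1.2247,-1.4142)
J_ω[:, 5] = z_5
entry J[1][5] = 1.2247

1.225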